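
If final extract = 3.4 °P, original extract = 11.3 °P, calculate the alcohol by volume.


SG = 259/(259 − P);  ABV = (OG − FG)·131.25
OG = 259/(259 − 11.3) = 1.0456
FG = 259/(259 − 3.4) = 1.0133
ABV = (1.0456 − 1.0133)·131.25

4.2417 % ABV


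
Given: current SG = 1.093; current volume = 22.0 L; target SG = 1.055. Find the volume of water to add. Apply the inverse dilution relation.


V_water = V·((SG_curr − 1)/(SG_target − 1) − 1)
V_water = 22.0·((1.093 − 1)/(1.055 − 1) − 1)

15.2000 L


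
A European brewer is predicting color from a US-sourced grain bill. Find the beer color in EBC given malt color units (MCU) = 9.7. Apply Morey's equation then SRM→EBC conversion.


SRM = 1.4922·MCU^0.6859;  EBC = SRM·1.97
SRM = 1.4922·9.7^0.6859 = 7.0901
EBC = 7.0901·1.97

13.9675 EBC


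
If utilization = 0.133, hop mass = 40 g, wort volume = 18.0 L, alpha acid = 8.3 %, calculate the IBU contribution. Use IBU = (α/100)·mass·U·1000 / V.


IBU = (8.3/100)·40·0.133·1000 / 18.0

24.5311 IBU


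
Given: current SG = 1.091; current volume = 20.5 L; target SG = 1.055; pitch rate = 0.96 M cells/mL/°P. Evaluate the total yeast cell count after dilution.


V_w = V·((SG_c−1)/(SG_t−1)−1);  °P = 259 − 259/SG_t;  cells = rate·(V+V_w)·°P
V_w = 20.5·((1.091−1)/(1.055−1)−1) = 13.4182
V_final = 20.5 + 13.4182 = 33.9182
°P = 259 − 259/1.055 = 13.5024
cells = 0.96·33.9182·13.5024

439.6568 billion cells


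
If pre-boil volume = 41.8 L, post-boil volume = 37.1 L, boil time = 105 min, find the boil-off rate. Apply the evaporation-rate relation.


rate = (V_pre − V_post) / (t_min/60)
rate = (41.8 − 37.1) / (105/60)

2.6857 L/hr


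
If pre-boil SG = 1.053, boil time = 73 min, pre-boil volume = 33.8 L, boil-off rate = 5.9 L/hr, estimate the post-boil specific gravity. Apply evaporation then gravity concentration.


V_post = V_pre − rate·(t/60);  SG_post = 1 + (SG_pre−1)·V_pre/V_post
V_post = 33.8 − 5.9·(73/60) = 26.6217
SG_post = 1 + (1.053 − 1)·33.8/26.6217

1.0673


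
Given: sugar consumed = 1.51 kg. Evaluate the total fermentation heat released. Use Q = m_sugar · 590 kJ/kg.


Q = 1.51 · 590

890.9000 kJ


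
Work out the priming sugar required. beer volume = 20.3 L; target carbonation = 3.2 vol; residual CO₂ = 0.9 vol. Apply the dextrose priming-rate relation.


sugar = (target − residual)·4.0·V
sugar = (3.2 − 0.9)·4.0·20.3

186.7600 g


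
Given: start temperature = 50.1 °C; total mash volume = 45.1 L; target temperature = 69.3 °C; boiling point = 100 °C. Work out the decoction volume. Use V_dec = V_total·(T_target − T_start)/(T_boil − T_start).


V_dec = 45.1·(69.3 − 50.1)/(100 − 50.1)

17.3531 L


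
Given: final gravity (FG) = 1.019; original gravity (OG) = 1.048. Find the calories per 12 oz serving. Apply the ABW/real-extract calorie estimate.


ABW = (OG−FG)·131.25·0.79/FG;  °P = 259 − 259/SG (for OG→OE and FG→AE);  RE = 0.1808·OE + 0.8192·AE;  Cal = (6.9·ABW + 4·(RE−0.1))·FG·3.55
ABW = (1.048 − 1.019)·131.25·0.79/1.019 = 2.9509
OE = 259 − 259/1.048 = 11.8626 °P
AE = 259 − 259/1.019 = 4.8292 °P
RE = 0.1808·11.8626 + 0.8192·4.8292 = 6.1009 °P
Cal = (6.9·2.9509 + 4·(6.1009−0.1))·1.019·3.55

160.4864 kcal


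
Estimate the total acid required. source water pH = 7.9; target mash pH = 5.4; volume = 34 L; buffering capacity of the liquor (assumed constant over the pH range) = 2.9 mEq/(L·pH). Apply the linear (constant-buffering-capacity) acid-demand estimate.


acid = buffering capacity · (pH_source − pH_target) · V
acid = 2.9 · (7.9 − 5.4) · 34

246.5000 mEq


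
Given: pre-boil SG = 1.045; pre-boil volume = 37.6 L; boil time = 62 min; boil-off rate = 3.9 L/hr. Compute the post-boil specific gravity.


V_post = V_pre − rate·(t/60);  SG_post = 1 + (SG_pre−1)·V_pre/V_post
V_post = 37.6 − 3.9·(62/60) = 33.5700
SG_post = 1 + (1.045 − 1)·37.6/33.5700

1.0504


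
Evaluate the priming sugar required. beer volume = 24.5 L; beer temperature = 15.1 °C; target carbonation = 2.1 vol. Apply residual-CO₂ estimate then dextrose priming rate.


residual = 14.695·(0.01821 + 0.09011·e^(−0.04·T));  sugar = (target − residual)·4.0·V
residual = 14.695·(0.01821 + 0.09011·e^(−0.04·15.1)) = 0.9914
sugar = (2.1 − 0.9914)·4.0·24.5

108.6415 g


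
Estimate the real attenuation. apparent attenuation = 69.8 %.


RA = AA · 0.8192
RA = 69.8 · 0.8192

57.1802 %


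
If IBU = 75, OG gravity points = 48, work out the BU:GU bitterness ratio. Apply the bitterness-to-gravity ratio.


BU:GU = IBU / OG_points
BU:GU = 75 / 48

1.5625


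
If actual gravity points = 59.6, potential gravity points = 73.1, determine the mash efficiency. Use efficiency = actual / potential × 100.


efficiency = 59.6 / 73.1 × 100

81.5321 %


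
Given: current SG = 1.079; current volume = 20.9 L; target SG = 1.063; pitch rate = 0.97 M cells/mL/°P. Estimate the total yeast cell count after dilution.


V_w = V·((SG_c−1)/(SG_t−1)−1);  °P = 259 − 259/SG_t;  cells = rate·(V+V_w)·°P
V_w = 20.9·((1.079−1)/(1.063−1)−1) = 5.3079
V_final = 20.9 + 5.3079 = 26.2079
°P = 259 − 259/1.063 = 15.3500
cells = 0.97·26.2079·15.3500

390.2219 billion cells


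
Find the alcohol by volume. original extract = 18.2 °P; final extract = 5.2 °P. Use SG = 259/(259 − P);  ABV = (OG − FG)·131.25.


OG = 259/(259 − 18.2) = 1.0756
FG = 259/(259 − 5.2) = 1.0205
ABV = (1.0756 − 1.0205)·131.25

7.2309 % ABV


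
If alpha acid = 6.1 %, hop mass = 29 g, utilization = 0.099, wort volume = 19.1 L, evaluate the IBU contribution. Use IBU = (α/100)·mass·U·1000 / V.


IBU = (6.1/100)·29·0.099·1000 / 19.1

9.1692 IBU


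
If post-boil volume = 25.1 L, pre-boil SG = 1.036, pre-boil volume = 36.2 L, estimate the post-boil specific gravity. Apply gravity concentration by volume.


SG_post = 1 + (SG_pre − 1)·V_pre/V_post
pts_pre = (1.036 − 1)·1000 = 36.0000
pts_post = 36.0000·36.2/25.1 = 51.9203
SG_post = 1 + 51.9203/1000

1.0519


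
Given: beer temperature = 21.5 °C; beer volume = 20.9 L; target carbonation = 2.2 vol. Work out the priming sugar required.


residual = 14.695·(0.01821 + 0.09011·e^(−0.04·T));  sugar = (target − residual)·4.0·V
residual = 14.695·(0.01821 + 0.09011·e^(−0.04·21.5)) = 0.8279
sugar = (2.2 − 0.8279)·4.0·20.9

114.7048 g


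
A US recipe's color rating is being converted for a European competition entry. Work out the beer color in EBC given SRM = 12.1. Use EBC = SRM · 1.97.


EBC = 12.1 · 1.97

23.8370 EBC


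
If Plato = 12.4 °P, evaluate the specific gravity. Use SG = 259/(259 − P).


SG = 259/(259 − 12.4)

1.0503


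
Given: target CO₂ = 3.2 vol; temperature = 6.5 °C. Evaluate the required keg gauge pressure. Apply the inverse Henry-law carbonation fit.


psi = vols/(0.01821 + 0.09011·e^(−0.04·T)) − 14.695
psi = 3.2/(0.01821 + 0.09011·e^(−0.04·6.5)) − 14.695

21.7974 psi


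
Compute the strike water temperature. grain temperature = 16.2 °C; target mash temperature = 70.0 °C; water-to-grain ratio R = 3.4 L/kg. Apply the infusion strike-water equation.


T_strike = (0.41/R)·(T_mash − T_grain) + T_mash
T_strike = (0.41/3.4)·(70.0 − 16.2) + 70.0

76.4876 °C


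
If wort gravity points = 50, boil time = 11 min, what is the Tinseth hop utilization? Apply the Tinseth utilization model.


U = 1.65·0.000125^(GP/1000) · (1 − e^(−0.04·t))/4.15
bigness = 1.65·0.000125^(50/1000) = 1.0528
boil_factor = (1 − e^(−0.04·11))/4.15 = 0.0858
U = 1.0528 · 0.0858

0.0903


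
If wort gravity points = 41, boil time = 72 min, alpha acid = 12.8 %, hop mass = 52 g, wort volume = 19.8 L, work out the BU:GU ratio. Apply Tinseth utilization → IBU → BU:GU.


U = 1.65·0.000125^(GP/1000)·(1−e^(−0.04t))/4.15;  IBU = (α/100)·m·U·1000/V;  BU:GU = IBU/GP
U = 1.65·0.000125^(41/1000)·(1−e^(−0.04·72))/4.15 = 0.2596
IBU = (12.8/100)·52·0.2596·1000/19.8 = 87.2705
BU:GU = 87.2705/41

2.1285


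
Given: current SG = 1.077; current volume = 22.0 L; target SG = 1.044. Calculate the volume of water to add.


V_water = V·((SG_curr − 1)/(SG_target − 1) − 1)
V_water = 22.0·((1.077 − 1)/(1.044 − 1) − 1)

16.5000 L


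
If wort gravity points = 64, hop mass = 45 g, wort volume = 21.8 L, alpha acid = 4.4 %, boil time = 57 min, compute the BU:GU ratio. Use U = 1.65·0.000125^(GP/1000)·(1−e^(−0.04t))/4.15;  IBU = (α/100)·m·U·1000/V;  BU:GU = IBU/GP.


U = 1.65·0.000125^(64/1000)·(1−e^(−0.04·57))/4.15 = 0.2008
IBU = (4.4/100)·45·0.2008·1000/21.8 = 18.2384
BU:GU = 18.2384/64

0.2850


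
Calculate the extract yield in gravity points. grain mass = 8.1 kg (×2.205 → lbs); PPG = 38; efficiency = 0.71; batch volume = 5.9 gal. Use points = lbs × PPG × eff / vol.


lbs = 8.1 × 2.205 = 17.8605
points = 17.8605 × 38 × 0.71 / 5.9

81.6739 points


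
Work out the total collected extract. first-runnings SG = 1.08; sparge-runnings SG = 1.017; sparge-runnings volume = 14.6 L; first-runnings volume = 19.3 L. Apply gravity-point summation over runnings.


total = Σ (SG_i − 1)·1000·V_i
first = (1.08 − 1)·1000·19.3 = 1544.0000
sparge = (1.017 − 1)·1000·14.6 = 248.2000
total = 1544.0000 + 248.2000

1792.2000 gravity·L


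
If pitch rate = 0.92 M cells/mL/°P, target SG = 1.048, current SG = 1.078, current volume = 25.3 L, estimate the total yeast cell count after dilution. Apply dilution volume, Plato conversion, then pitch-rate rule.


V_w = V·((SG_c−1)/(SG_t−1)−1);  °P = 259 − 259/SG_t;  cells = rate·(V+V_w)·°P
V_w = 25.3·((1.078−1)/(1.048−1)−1) = 15.8125
V_final = 25.3 + 15.8125 = 41.1125
°P = 259 − 259/1.048 = 11.8626
cells = 0.92·41.1125·11.8626

448.6849 billion cells


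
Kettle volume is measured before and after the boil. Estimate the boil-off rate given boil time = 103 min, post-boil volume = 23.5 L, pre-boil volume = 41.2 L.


rate = (V_pre − V_post) / (t_min/60)
rate = (41.2 − 23.5) / (103/60)

10.3107 L/hr


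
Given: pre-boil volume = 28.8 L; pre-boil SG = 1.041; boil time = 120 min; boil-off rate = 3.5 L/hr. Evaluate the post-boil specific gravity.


V_post = V_pre − rate·(t/60);  SG_post = 1 + (SG_pre−1)·V_pre/V_post
V_post = 28.8 − 3.5·(120/60) = 21.8000
SG_post = 1 + (1.041 − 1)·28.8/21.8000

1.0542


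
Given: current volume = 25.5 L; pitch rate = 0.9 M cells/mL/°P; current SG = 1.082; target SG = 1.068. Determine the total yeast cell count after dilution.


V_w = V·((SG_c−1)/(SG_t−1)−1);  °P = 259 − 259/SG_t;  cells = rate·(V+V_w)·°P
V_w = 25.5·((1.082−1)/(1.068−1)−1) = 5.2500
V_final = 25.5 + 5.2500 = 30.7500
°P = 259 − 259/1.068 = 16.4906
cells = 0.9·30.7500·16.4906

456.3784 billion cells


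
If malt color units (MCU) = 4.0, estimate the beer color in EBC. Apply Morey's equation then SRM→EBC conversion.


SRM = 1.4922·MCU^0.6859;  EBC = SRM·1.97
SRM = 1.4922·4.0^0.6859 = 3.8617
EBC = 3.8617·1.97

7.6076 EBC


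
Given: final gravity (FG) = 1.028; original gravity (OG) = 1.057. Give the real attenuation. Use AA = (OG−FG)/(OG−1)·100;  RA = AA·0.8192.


AA = (1.057 − 1.028)/(1.057 − 1)·100 = 50.8772
RA = 50.8772·0.8192

41.6786 %


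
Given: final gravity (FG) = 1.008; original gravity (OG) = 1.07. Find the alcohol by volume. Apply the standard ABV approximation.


ABV = (OG − FG) · 131.25
ABV = (1.07 − 1.008) · 131.25

8.1375 % ABV


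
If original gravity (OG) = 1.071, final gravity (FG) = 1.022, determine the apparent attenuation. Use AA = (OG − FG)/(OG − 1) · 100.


AA = (1.071 − 1.022)/(1.071 − 1) · 100

69.0141 %


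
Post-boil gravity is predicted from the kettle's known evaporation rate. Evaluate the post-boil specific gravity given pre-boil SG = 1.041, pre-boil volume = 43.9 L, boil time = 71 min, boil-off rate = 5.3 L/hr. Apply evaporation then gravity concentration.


V_post = V_pre − rate·(t/60);  SG_post = 1 + (SG_pre−1)·V_pre/V_post
V_post = 43.9 − 5.3·(71/60) = 37.6283
SG_post = 1 + (1.041 − 1)·43.9/37.6283

1.0478


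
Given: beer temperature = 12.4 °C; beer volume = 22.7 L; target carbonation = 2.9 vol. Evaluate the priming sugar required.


residual = 14.695·(0.01821 + 0.09011·e^(−0.04·T));  sugar = (target − residual)·4.0·V
residual = 14.695·(0.01821 + 0.09011·e^(−0.04·12.4)) = 1.0740
sugar = (2.9 − 1.0740)·4.0·22.7

165.8042 g


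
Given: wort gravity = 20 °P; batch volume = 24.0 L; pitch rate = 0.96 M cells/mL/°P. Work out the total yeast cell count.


cells (billions) = rate · V_L · °P
cells = 0.96 · 24.0 · 20

460.8000 billion cells


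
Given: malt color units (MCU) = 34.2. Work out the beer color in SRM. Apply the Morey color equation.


SRM = 1.4922 · MCU^0.6859
SRM = 1.4922 · 34.2^0.6859

16.8273 SRM


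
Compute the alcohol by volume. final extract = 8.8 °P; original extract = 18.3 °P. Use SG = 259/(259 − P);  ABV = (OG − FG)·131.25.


OG = 259/(259 − 18.3) = 1.0760
FG = 259/(259 − 8.8) = 1.0352
ABV = (1.0760 − 1.0352)·131.25

5.3624 % ABV


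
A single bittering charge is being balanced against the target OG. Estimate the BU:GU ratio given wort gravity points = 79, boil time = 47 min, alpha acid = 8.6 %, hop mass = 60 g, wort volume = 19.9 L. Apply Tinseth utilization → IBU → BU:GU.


U = 1.65·0.000125^(GP/1000)·(1−e^(−0.04t))/4.15;  IBU = (α/100)·m·U·1000/V;  BU:GU = IBU/GP
U = 1.65·0.000125^(79/1000)·(1−e^(−0.04·47))/4.15 = 0.1656
IBU = (8.6/100)·60·0.1656·1000/19.9 = 42.9519
BU:GU = 42.9519/79

0.5437


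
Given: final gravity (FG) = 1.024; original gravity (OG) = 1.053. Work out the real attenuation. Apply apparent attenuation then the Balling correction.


AA = (OG−FG)/(OG−1)·100;  RA = AA·0.8192
AA = (1.053 − 1.024)/(1.053 − 1)·100 = 54.7170
RA = 54.7170·0.8192

44.8242 %


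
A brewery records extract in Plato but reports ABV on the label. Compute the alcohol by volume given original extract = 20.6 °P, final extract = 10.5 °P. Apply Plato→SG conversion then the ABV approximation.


SG = 259/(259 − P);  ABV = (OG − FG)·131.25
OG = 259/(259 − 20.6) = 1.0864
FG = 259/(259 − 10.5) = 1.0423
ABV = (1.0864 − 1.0423)·131.25

5.7955 % ABV


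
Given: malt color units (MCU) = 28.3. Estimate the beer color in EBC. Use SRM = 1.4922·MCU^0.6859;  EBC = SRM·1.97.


SRM = 1.4922·28.3^0.6859 = 14.7777
EBC = 14.7777·1.97

29.1121 EBC


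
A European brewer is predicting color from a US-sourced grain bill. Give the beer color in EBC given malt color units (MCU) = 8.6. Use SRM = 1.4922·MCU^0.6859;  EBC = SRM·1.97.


SRM = 1.4922·8.6^0.6859 = 6.5283
EBC = 6.5283·1.97

12.8607 EBC


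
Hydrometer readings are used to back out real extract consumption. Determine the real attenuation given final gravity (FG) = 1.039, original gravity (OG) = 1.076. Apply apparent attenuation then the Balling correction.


AA = (OG−FG)/(OG−1)·100;  RA = AA·0.8192
AA = (1.076 − 1.039)/(1.076 − 1)·100 = 48.6842
RA = 48.6842·0.8192

39.8821 %


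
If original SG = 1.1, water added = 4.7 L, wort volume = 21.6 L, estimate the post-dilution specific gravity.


SG_new = 1 + (SG_old − 1)·V_old/(V_old + V_water)
pts = (1.1 − 1)·1000·21.6/(21.6 + 4.7) = 82.1293
SG_new = 1 + 82.1293/1000

1.0821


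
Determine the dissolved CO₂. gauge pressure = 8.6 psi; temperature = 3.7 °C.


vols = (P + 14.695)·(0.01821 + 0.09011·e^(−0.04·T))
vols = (8.6 + 14.695)·(0.01821 + 0.09011·e^(−0.04·3.7))

2.2345 volumes


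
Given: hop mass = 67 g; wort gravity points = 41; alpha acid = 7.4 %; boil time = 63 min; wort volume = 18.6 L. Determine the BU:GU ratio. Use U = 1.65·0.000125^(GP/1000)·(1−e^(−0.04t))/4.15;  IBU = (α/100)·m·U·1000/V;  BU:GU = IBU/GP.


U = 1.65·0.000125^(41/1000)·(1−e^(−0.04·63))/4.15 = 0.2529
IBU = (7.4/100)·67·0.2529·1000/18.6 = 67.4176
BU:GU = 67.4176/41

1.6443


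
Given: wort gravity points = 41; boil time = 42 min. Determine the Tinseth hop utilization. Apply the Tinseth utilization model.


U = 1.65·0.000125^(GP/1000) · (1 − e^(−0.04·t))/4.15
bigness = 1.65·0.000125^(41/1000) = 1.1415
boil_factor = (1 − e^(−0.04·42))/4.15 = 0.1961
U = 1.1415 · 0.1961

0.2238


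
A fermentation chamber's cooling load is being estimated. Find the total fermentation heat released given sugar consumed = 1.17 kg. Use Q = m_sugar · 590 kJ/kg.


Q = 1.17 · 590

690.3000 kJ


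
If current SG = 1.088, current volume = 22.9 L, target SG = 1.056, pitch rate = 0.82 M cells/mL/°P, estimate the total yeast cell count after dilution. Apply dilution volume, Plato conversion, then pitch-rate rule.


V_w = V·((SG_c−1)/(SG_t−1)−1);  °P = 259 − 259/SG_t;  cells = rate·(V+V_w)·°P
V_w = 22.9·((1.088−1)/(1.056−1)−1) = 13.0857
V_final = 22.9 + 13.0857 = 35.9857
°P = 259 − 259/1.056 = 13.7348
cells = 0.82·35.9857·13.7348

405.2918 billion cells


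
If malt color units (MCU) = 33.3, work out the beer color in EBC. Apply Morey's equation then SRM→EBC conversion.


SRM = 1.4922·MCU^0.6859;  EBC = SRM·1.97
SRM = 1.4922·33.3^0.6859 = 16.5223
EBC = 16.5223·1.97

32.5490 EBC


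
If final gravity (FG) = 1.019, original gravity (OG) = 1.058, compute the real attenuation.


AA = (OG−FG)/(OG−1)·100;  RA = AA·0.8192
AA = (1.058 − 1.019)/(1.058 − 1)·100 = 67.2414
RA = 67.2414·0.8192

55.0841 %


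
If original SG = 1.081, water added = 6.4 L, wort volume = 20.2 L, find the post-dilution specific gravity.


SG_new = 1 + (SG_old − 1)·V_old/(V_old + V_water)
pts = (1.081 − 1)·1000·20.2/(20.2 + 6.4) = 61.5113
SG_new = 1 + 61.5113/1000

1.0615


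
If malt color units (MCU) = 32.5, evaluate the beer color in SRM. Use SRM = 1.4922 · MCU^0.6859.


SRM = 1.4922 · 32.5^0.6859

16.2490 SRM


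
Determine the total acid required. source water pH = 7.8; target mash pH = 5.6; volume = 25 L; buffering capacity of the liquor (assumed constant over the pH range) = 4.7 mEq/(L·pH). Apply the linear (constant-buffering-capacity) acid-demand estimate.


acid = buffering capacity · (pH_source − pH_target) · V
acid = 4.7 · (7.8 − 5.6) · 25

258.5000 mEq


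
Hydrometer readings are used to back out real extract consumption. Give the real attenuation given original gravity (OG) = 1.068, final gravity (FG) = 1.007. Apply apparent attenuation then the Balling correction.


AA = (OG−FG)/(OG−1)·100;  RA = AA·0.8192
AA = (1.068 − 1.007)/(1.068 − 1)·100 = 89.7059
RA = 89.7059·0.8192

73.4871 %


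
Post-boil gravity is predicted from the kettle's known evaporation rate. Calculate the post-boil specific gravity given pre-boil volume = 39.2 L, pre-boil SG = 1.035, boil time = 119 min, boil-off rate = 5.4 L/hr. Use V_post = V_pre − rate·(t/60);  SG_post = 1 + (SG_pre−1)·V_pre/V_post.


V_post = 39.2 − 5.4·(119/60) = 28.4900
SG_post = 1 + (1.035 − 1)·39.2/28.4900

1.0482


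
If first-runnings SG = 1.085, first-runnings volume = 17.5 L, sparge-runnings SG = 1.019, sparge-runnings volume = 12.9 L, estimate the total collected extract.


total = Σ (SG_i − 1)·1000·V_i
first = (1.085 − 1)·1000·17.5 = 1487.5000
sparge = (1.019 − 1)·1000·12.9 = 245.1000
total = 1487.5000 + 245.1000

1732.6000 gravity·L


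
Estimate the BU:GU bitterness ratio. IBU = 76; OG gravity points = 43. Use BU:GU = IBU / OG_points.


BU:GU = 76 / 43

1.7674


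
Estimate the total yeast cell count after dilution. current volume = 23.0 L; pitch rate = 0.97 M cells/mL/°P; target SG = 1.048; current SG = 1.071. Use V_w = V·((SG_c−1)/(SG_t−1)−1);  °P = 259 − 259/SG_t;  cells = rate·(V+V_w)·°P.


V_w = 23.0·((1.071−1)/(1.048−1)−1) = 11.0208
V_final = 23.0 + 11.0208 = 34.0208
°P = 259 − 259/1.048 = 11.8626
cells = 0.97·34.0208·11.8626

391.4681 billion cells


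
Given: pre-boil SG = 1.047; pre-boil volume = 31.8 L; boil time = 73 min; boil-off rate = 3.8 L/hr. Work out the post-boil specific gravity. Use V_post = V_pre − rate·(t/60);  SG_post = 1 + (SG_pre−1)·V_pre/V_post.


V_post = 31.8 − 3.8·(73/60) = 27.1767
SG_post = 1 + (1.047 − 1)·31.8/27.1767

1.0550


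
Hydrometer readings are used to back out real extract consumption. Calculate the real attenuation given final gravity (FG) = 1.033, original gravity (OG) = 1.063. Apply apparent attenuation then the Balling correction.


AA = (OG−FG)/(OG−1)·100;  RA = AA·0.8192
AA = (1.063 − 1.033)/(1.063 − 1)·100 = 47.6190
RA = 47.6190·0.8192

39.0095 %


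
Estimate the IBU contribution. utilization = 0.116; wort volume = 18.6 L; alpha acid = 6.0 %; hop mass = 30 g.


IBU = (α/100)·mass·U·1000 / V
IBU = (6.0/100)·30·0.116·1000 / 18.6

11.2258 IBU


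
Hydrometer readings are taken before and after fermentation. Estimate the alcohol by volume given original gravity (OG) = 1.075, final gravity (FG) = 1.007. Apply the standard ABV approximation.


ABV = (OG − FG) · 131.25
ABV = (1.075 − 1.007) · 131.25

8.9250 % ABV


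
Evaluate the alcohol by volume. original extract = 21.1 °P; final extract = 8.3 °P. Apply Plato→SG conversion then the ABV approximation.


SG = 259/(259 − P);  ABV = (OG − FG)·131.25
OG = 259/(259 − 21.1) = 1.0887
FG = 259/(259 − 8.3) = 1.0331
ABV = (1.0887 − 1.0331)·131.25

7.2956 % ABV


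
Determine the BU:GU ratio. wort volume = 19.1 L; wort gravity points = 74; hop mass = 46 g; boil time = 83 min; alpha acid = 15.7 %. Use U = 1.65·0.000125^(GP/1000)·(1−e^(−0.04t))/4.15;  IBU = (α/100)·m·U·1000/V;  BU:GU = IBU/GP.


U = 1.65·0.000125^(74/1000)·(1−e^(−0.04·83))/4.15 = 0.1971
IBU = (15.7/100)·46·0.1971·1000/19.1 = 74.5143
BU:GU = 74.5143/74

1.0069


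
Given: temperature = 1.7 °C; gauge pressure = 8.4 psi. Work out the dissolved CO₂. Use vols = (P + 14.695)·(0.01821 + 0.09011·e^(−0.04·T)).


vols = (8.4 + 14.695)·(0.01821 + 0.09011·e^(−0.04·1.7))

2.3648 volumes


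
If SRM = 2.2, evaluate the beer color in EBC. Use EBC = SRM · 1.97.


EBC = 2.2 · 1.97

4.3340 EBC


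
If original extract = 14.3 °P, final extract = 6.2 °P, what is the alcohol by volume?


SG = 259/(259 − P);  ABV = (OG − FG)·131.25
OG = 259/(259 − 14.3) = 1.0584
FG = 259/(259 − 6.2) = 1.0245
ABV = (1.0584 − 1.0245)·131.25

4.4512 % ABV


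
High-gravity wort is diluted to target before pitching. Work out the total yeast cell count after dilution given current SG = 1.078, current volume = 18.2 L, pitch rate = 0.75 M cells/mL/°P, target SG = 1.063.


V_w = V·((SG_c−1)/(SG_t−1)−1);  °P = 259 − 259/SG_t;  cells = rate·(V+V_w)·°P
V_w = 18.2·((1.078−1)/(1.063−1)−1) = 4.3333
V_final = 18.2 + 4.3333 = 22.5333
°P = 259 − 259/1.063 = 15.3500
cells = 0.75·22.5333·15.3500

259.4142 billion cells


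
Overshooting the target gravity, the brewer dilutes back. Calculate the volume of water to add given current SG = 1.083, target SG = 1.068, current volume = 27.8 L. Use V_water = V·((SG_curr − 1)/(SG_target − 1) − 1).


V_water = 27.8·((1.083 − 1)/(1.068 − 1) − 1)

6.1324 L


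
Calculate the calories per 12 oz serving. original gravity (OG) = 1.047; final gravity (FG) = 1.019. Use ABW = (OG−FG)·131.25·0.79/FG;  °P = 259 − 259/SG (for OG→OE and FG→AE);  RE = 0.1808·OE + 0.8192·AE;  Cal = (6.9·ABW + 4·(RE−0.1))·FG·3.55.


ABW = (1.047 − 1.019)·131.25·0.79/1.019 = 2.8491
OE = 259 − 259/1.047 = 11.6266 °P
AE = 259 − 259/1.019 = 4.8292 °P
RE = 0.1808·11.6266 + 0.8192·4.8292 = 6.0582 °P
Cal = (6.9·2.8491 + 4·(6.0582−0.1))·1.019·3.55

157.3290 kcal


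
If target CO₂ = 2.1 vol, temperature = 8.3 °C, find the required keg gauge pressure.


psi = vols/(0.01821 + 0.09011·e^(−0.04·T)) − 14.695
psi = 2.1/(0.01821 + 0.09011·e^(−0.04·8.3)) − 14.695

10.6481 psi


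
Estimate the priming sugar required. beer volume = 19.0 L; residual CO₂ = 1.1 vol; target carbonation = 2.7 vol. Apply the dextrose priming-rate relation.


sugar = (target − residual)·4.0·V
sugar = (2.7 − 1.1)·4.0·19.0

121.6000 g


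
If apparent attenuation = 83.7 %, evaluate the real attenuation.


RA = AA · 0.8192
RA = 83.7 · 0.8192

68.5670 %


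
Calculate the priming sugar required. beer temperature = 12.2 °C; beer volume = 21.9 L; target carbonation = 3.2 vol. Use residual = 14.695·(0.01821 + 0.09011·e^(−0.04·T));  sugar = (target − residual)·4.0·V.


residual = 14.695·(0.01821 + 0.09011·e^(−0.04·12.2)) = 1.0804
sugar = (3.2 − 1.0804)·4.0·21.9

185.6735 g


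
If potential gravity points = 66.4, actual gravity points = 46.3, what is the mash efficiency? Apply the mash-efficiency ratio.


efficiency = actual / potential × 100
efficiency = 46.3 / 66.4 × 100

69.7289 %


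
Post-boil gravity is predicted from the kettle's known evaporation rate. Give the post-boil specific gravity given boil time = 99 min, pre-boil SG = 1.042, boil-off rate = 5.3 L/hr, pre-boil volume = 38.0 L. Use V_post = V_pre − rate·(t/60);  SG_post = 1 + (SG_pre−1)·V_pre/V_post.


V_post = 38.0 − 5.3·(99/60) = 29.2550
SG_post = 1 + (1.042 − 1)·38.0/29.2550

1.0546


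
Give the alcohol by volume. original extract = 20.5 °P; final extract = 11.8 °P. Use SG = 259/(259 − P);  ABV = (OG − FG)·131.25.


OG = 259/(259 − 20.5) = 1.0860
FG = 259/(259 − 11.8) = 1.0477
ABV = (1.0860 − 1.0477)·131.25

5.0163 % ABV


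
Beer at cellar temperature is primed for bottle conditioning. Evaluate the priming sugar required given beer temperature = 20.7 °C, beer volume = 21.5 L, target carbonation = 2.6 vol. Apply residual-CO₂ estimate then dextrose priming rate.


residual = 14.695·(0.01821 + 0.09011·e^(−0.04·T));  sugar = (target − residual)·4.0·V
residual = 14.695·(0.01821 + 0.09011·e^(−0.04·20.7)) = 0.8462
sugar = (2.6 − 0.8462)·4.0·21.5

150.8308 g


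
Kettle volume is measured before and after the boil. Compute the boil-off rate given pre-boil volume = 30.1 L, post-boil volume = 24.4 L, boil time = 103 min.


rate = (V_pre − V_post) / (t_min/60)
rate = (30.1 − 24.4) / (103/60)

3.3204 L/hr


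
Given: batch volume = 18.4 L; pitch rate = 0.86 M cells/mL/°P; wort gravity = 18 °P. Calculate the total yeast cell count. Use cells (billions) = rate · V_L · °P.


cells = 0.86 · 18.4 · 18

284.8320 billion cells


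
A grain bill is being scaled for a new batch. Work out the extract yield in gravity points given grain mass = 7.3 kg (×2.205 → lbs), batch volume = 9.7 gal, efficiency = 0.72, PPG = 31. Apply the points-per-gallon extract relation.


points = lbs × PPG × eff / vol
lbs = 7.3 × 2.205 = 16.0965
points = 16.0965 × 31 × 0.72 / 9.7

37.0385 points


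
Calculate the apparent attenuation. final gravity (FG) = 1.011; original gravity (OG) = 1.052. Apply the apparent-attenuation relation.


AA = (OG − FG)/(OG − 1) · 100
AA = (1.052 − 1.011)/(1.052 − 1) · 100

78.8462 %


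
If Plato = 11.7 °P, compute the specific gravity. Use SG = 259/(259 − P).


SG = 259/(259 − 11.7)

1.0473


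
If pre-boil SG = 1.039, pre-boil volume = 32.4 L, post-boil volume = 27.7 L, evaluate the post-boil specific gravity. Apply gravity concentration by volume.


SG_post = 1 + (SG_pre − 1)·V_pre/V_post
pts_pre = (1.039 − 1)·1000 = 39.0000
pts_post = 39.0000·32.4/27.7 = 45.6173
SG_post = 1 + 45.6173/1000

1.0456


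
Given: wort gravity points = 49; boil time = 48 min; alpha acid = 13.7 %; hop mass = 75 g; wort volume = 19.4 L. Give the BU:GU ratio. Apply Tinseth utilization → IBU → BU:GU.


U = 1.65·0.000125^(GP/1000)·(1−e^(−0.04t))/4.15;  IBU = (α/100)·m·U·1000/V;  BU:GU = IBU/GP
U = 1.65·0.000125^(49/1000)·(1−e^(−0.04·48))/4.15 = 0.2184
IBU = (13.7/100)·75·0.2184·1000/19.4 = 115.6947
BU:GU = 115.6947/49

2.3611


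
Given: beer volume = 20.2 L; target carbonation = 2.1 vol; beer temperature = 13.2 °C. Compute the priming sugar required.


residual = 14.695·(0.01821 + 0.09011·e^(−0.04·T));  sugar = (target − residual)·4.0·V
residual = 14.695·(0.01821 + 0.09011·e^(−0.04·13.2)) = 1.0486
sugar = (2.1 − 1.0486)·4.0·20.2

84.9558 g


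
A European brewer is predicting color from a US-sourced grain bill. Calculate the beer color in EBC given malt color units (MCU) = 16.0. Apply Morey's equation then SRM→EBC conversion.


SRM = 1.4922·MCU^0.6859;  EBC = SRM·1.97
SRM = 1.4922·16.0^0.6859 = 9.9939
EBC = 9.9939·1.97

19.6879 EBC


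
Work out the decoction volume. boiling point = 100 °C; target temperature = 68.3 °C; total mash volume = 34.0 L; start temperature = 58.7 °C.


V_dec = V_total·(T_target − T_start)/(T_boil − T_start)
V_dec = 34.0·(68.3 − 58.7)/(100 − 58.7)

7.9031 L


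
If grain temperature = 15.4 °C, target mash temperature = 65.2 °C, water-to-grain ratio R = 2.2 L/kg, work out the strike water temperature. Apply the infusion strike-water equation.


T_strike = (0.41/R)·(T_mash − T_grain) + T_mash
T_strike = (0.41/2.2)·(65.2 − 15.4) + 65.2

74.4809 °C


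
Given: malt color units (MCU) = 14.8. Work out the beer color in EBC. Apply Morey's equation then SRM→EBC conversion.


SRM = 1.4922·MCU^0.6859;  EBC = SRM·1.97
SRM = 1.4922·14.8^0.6859 = 9.4735
EBC = 9.4735·1.97

18.6628 EBC


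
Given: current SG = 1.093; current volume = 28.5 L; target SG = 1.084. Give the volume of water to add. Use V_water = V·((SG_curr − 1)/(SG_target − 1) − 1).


V_water = 28.5·((1.093 − 1)/(1.084 − 1) − 1)

3.0536 L


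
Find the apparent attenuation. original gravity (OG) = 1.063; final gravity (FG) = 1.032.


AA = (OG − FG)/(OG − 1) · 100
AA = (1.063 − 1.032)/(1.063 − 1) · 100

49.2063 %


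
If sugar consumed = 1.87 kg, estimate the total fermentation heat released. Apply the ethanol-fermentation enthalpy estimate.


Q = m_sugar · 590 kJ/kg
Q = 1.87 · 590

1103.3000 kJ


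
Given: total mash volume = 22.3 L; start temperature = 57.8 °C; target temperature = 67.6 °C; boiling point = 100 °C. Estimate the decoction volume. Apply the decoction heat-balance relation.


V_dec = V_total·(T_target − T_start)/(T_boil − T_start)
V_dec = 22.3·(67.6 − 57.8)/(100 − 57.8)

5.1787 L


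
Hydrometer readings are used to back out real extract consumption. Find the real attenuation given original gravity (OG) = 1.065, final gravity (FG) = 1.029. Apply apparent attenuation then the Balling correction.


AA = (OG−FG)/(OG−1)·100;  RA = AA·0.8192
AA = (1.065 − 1.029)/(1.065 − 1)·100 = 55.3846
RA = 55.3846·0.8192

45.3711 %


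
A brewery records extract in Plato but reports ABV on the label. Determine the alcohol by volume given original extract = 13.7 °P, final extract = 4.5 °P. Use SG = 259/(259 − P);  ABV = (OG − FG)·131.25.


OG = 259/(259 − 13.7) = 1.0558
FG = 259/(259 − 4.5) = 1.0177
ABV = (1.0558 − 1.0177)·131.25

5.0096 % ABV


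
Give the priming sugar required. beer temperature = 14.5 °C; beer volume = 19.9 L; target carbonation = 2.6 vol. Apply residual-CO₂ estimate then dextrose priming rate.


residual = 14.695·(0.01821 + 0.09011·e^(−0.04·T));  sugar = (target − residual)·4.0·V
residual = 14.695·(0.01821 + 0.09011·e^(−0.04·14.5)) = 1.0090
sugar = (2.6 − 1.0090)·4.0·19.9

126.6440 g


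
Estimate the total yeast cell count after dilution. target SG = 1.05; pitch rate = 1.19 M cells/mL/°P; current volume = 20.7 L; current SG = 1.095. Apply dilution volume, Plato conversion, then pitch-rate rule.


V_w = V·((SG_c−1)/(SG_t−1)−1);  °P = 259 − 259/SG_t;  cells = rate·(V+V_w)·°P
V_w = 20.7·((1.095−1)/(1.05−1)−1) = 18.6300
V_final = 20.7 + 18.6300 = 39.3300
°P = 259 − 259/1.05 = 12.3333
cells = 1.19·39.3300·12.3333

577.2333 billion cells


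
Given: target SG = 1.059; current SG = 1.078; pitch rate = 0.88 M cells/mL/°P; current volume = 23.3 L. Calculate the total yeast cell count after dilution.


V_w = V·((SG_c−1)/(SG_t−1)−1);  °P = 259 − 259/SG_t;  cells = rate·(V+V_w)·°P
V_w = 23.3·((1.078−1)/(1.059−1)−1) = 7.5034
V_final = 23.3 + 7.5034 = 30.8034
°P = 259 − 259/1.059 = 14.4297
cells = 0.88·30.8034·14.4297

391.1443 billion cells


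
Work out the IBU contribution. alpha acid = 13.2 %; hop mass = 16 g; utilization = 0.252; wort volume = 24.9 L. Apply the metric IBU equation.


IBU = (α/100)·mass·U·1000 / V
IBU = (13.2/100)·16·0.252·1000 / 24.9

21.3745 IBU


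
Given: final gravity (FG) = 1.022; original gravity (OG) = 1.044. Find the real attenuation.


AA = (OG−FG)/(OG−1)·100;  RA = AA·0.8192
AA = (1.044 − 1.022)/(1.044 − 1)·100 = 50.0000
RA = 50.0000·0.8192

40.9600 %


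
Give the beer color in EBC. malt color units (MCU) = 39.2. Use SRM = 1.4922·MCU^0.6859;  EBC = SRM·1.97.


SRM = 1.4922·39.2^0.6859 = 18.4783
EBC = 18.4783·1.97

36.4022 EBC


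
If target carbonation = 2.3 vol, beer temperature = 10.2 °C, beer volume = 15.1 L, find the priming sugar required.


residual = 14.695·(0.01821 + 0.09011·e^(−0.04·T));  sugar = (target − residual)·4.0·V
residual = 14.695·(0.01821 + 0.09011·e^(−0.04·10.2)) = 1.1481
sugar = (2.3 − 1.1481)·4.0·15.1

69.5724 g


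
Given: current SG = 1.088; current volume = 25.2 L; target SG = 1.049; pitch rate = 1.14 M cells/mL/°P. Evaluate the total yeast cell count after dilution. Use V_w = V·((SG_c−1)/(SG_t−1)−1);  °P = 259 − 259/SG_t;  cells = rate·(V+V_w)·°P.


V_w = 25.2·((1.088−1)/(1.049−1)−1) = 20.0571
V_final = 25.2 + 20.0571 = 45.2571
°P = 259 − 259/1.049 = 12.0982
cells = 1.14·45.2571·12.0982

624.1836 billion cells


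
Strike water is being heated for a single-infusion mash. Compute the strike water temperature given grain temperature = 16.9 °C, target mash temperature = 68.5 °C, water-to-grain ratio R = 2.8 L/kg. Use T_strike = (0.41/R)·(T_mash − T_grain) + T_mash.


T_strike = (0.41/2.8)·(68.5 − 16.9) + 68.5

76.0557 °C


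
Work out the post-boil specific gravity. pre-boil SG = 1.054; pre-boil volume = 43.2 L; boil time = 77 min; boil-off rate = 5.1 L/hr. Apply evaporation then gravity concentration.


V_post = V_pre − rate·(t/60);  SG_post = 1 + (SG_pre−1)·V_pre/V_post
V_post = 43.2 − 5.1·(77/60) = 36.6550
SG_post = 1 + (1.054 − 1)·43.2/36.6550

1.0636


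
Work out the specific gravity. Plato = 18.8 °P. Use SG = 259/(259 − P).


SG = 259/(259 − 18.8)

1.0783


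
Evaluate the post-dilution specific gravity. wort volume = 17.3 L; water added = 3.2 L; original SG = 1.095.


SG_new = 1 + (SG_old − 1)·V_old/(V_old + V_water)
pts = (1.095 − 1)·1000·17.3/(17.3 + 3.2) = 80.1707
SG_new = 1 + 80.1707/1000

1.0802


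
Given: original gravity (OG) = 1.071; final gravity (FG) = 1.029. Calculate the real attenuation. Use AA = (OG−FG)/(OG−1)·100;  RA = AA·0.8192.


AA = (1.071 − 1.029)/(1.071 − 1)·100 = 59.1549
RA = 59.1549·0.8192

48.4597 %


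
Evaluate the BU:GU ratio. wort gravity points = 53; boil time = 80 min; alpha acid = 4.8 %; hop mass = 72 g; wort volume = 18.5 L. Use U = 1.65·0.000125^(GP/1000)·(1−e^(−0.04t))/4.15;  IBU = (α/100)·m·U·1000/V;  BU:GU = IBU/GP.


U = 1.65·0.000125^(53/1000)·(1−e^(−0.04·80))/4.15 = 0.2369
IBU = (4.8/100)·72·0.2369·1000/18.5 = 44.2487
BU:GU = 44.2487/53

0.8349


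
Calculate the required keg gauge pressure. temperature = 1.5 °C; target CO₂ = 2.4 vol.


psi = vols/(0.01821 + 0.09011·e^(−0.04·T)) − 14.695
psi = 2.4/(0.01821 + 0.09011·e^(−0.04·1.5)) − 14.695

8.5896 psi


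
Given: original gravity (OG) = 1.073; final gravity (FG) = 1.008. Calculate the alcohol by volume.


ABV = (OG − FG) · 131.25
ABV = (1.073 − 1.008) · 131.25

8.5312 % ABV


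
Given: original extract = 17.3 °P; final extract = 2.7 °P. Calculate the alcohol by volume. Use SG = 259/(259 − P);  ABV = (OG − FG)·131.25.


OG = 259/(259 − 17.3) = 1.0716
FG = 259/(259 − 2.7) = 1.0105
ABV = (1.0716 − 1.0105)·131.25

8.0117 % ABV


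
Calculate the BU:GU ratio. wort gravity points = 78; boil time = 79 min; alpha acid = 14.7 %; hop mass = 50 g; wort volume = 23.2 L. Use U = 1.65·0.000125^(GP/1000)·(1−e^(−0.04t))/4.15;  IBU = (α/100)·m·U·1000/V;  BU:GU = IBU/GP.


U = 1.65·0.000125^(78/1000)·(1−e^(−0.04·79))/4.15 = 0.1889
IBU = (14.7/100)·50·0.1889·1000/23.2 = 59.8366
BU:GU = 59.8366/78

0.7671


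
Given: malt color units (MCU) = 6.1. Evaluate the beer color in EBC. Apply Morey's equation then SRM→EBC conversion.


SRM = 1.4922·MCU^0.6859;  EBC = SRM·1.97
SRM = 1.4922·6.1^0.6859 = 5.1580
EBC = 5.1580·1.97

10.1613 EBC


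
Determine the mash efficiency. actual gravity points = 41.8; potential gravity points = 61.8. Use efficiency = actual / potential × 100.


efficiency = 41.8 / 61.8 × 100

67.6375 %


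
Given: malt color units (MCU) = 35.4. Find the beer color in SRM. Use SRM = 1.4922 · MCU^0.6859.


SRM = 1.4922 · 35.4^0.6859

17.2301 SRM


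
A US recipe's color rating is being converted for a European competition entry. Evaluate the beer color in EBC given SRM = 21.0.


EBC = SRM · 1.97
EBC = 21.0 · 1.97

41.3700 EBC


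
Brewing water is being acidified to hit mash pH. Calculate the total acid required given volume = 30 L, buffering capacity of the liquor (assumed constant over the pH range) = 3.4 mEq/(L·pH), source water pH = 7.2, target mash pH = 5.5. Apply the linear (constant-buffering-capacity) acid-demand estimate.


acid = buffering capacity · (pH_source − pH_target) · V
acid = 3.4 · (7.2 − 5.5) · 30

173.4000 mEq


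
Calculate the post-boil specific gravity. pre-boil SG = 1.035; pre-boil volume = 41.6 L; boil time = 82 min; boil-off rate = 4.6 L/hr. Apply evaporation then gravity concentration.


V_post = V_pre − rate·(t/60);  SG_post = 1 + (SG_pre−1)·V_pre/V_post
V_post = 41.6 − 4.6·(82/60) = 35.3133
SG_post = 1 + (1.035 − 1)·41.6/35.3133

1.0412


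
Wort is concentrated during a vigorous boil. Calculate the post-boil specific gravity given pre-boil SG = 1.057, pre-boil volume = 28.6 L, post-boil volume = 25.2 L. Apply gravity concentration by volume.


SG_post = 1 + (SG_pre − 1)·V_pre/V_post
pts_pre = (1.057 − 1)·1000 = 57.0000
pts_post = 57.0000·28.6/25.2 = 64.6905
SG_post = 1 + 64.6905/1000

1.0647


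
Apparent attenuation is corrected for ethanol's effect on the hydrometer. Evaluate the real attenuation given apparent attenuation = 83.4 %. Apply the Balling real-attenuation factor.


RA = AA · 0.8192
RA = 83.4 · 0.8192

68.3213 %


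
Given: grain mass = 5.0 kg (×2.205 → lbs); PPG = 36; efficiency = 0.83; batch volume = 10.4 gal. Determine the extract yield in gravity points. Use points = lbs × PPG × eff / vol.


lbs = 5.0 × 2.205 = 11.0250
points = 11.0250 × 36 × 0.83 / 10.4

31.6757 points


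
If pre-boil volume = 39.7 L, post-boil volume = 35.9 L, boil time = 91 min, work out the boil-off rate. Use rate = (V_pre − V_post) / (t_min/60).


rate = (39.7 − 35.9) / (91/60)

2.5055 L/hr


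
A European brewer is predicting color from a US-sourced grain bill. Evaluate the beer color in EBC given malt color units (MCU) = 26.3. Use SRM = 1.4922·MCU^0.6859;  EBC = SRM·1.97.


SRM = 1.4922·26.3^0.6859 = 14.0532
EBC = 14.0532·1.97

27.6848 EBC


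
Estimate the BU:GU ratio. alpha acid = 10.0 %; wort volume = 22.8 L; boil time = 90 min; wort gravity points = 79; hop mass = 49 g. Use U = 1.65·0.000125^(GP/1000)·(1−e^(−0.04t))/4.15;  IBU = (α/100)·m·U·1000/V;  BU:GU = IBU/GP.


U = 1.65·0.000125^(79/1000)·(1−e^(−0.04·90))/4.15 = 0.1901
IBU = (10.0/100)·49·0.1901·1000/22.8 = 40.8622
BU:GU = 40.8622/79

0.5172
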